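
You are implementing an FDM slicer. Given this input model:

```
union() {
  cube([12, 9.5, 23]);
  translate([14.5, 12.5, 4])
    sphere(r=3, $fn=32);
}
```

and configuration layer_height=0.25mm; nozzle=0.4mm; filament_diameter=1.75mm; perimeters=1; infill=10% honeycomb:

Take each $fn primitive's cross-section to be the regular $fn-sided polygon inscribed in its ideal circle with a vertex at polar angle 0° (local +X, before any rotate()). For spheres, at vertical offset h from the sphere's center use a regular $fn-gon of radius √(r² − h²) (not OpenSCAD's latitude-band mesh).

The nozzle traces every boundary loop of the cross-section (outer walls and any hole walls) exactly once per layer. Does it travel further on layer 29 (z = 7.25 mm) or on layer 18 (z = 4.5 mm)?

Layer 29 (z = 7.25): the cube (footprint 12×9.5) is included at this height (perimeter 43.00 mm); the sphere at (14.5, 12.5) does not reach this height (|z−center|=3.250 > r=3); Combining (union): only the 12×9.5 cube is present, so the union is just that shape — boundary = 43.00 mm. So its perimeter = 43.00 mm. Layer 18 (z = 4.5): the cube is present — its section is the full 12×9.5 rectangle (perimeter 43.00 mm); the r=3 sphere at (14.5, 12.5) contributes a regular 32-gon of circumradius √(3²−0.5²) = 2.958 (perimeter = 2·32·2.958·sin(180°/32) = 18.56 mm); Merging all regions: the 2 present regions are separate (no shared area or edge), so areas and boundary lengths simply add and each stays a separate island — boundary = 61.56 mm. So its perimeter = 61.56 mm. Layer 18 is larger (61.56 vs 43.00 mm).

layer 18 (z = 4.5 mm)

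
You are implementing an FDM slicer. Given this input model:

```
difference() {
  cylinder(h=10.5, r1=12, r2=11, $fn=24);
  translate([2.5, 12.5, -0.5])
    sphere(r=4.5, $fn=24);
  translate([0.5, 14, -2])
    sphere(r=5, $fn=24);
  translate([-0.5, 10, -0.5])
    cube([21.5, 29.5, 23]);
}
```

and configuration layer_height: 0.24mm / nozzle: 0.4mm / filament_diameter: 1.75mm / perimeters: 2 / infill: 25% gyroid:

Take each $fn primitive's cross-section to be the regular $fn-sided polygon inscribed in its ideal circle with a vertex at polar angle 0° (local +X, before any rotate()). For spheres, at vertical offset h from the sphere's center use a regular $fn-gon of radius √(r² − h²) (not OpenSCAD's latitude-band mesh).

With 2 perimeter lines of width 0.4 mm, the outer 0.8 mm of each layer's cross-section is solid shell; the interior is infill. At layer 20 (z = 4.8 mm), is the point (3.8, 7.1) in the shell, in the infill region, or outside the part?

infill

At z = 4.8 mm: the cone contributes a regular 24-gon of circumradius 11.543 (interpolated between r1=12 and r2=11 at t=0.457); the sphere at (2.5, 12.5) is not intersected at this z (|z−center|=5.300 > r=4.5); the sphere at (0.5, 14) is not intersected at this z (|z−center|=6.800 > r=5); the cube at (-0.5, 10) (footprint 21.5×29.5) is included at this height; After the difference (first − rest): starting from the cone, the 21.5×29.5 cube at (-0.5, 10) partially overlaps it — only the 6.37 mm² overlap (of its 634.25 mm²) is removed, clipping the outline — 1 connected region. Overall, the cross-section is a single solid region. The nearest boundary edge runs (-0.50, 10.00)→(5.76, 10.00); distance from the point to it = 2.90 mm. The point is inside the cross-section and 2.90 mm from the nearest boundary — more than the 0.8 mm shell width (2 × 0.4), so it's in the infill interior.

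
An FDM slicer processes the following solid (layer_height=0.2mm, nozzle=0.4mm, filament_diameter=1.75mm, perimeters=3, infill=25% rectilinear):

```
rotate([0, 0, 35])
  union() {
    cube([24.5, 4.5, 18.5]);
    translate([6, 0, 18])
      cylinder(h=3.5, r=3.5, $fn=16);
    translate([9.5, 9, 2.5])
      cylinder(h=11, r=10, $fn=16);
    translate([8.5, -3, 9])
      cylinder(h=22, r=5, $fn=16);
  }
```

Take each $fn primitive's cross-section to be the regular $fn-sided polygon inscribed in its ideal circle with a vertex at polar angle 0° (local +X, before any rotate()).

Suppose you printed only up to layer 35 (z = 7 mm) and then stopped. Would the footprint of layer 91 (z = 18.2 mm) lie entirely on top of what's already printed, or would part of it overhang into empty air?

part overhangs

Compare the two slices. At z = 7: the 24.5×4.5 cube contributes its full rectangle (area 110.25 mm²); the cylinder at (6, 0) does not reach this height (z outside [18, 21.5]); the r=10 cylinder at (9.5, 9) gives a regular 16-gon of circumradius 10 (constant along its height) (area = (16/2)·10.000²·sin(360°/16) = 306.15 mm²); the cylinder at (8.5, -3) is not intersected at this z (z outside [9, 31]); Taking the union: the regions partially overlap — summed areas 416.40 mm² minus the doubly-counted overlap 62.49 mm² gives 353.91 mm² — area = 353.91 mm²; (whole slice rotated 35° about Z — lengths, areas and connectivity unchanged). At z = 18.2: the cube is present — its section is the full 24.5×4.5 rectangle (area 110.25 mm²); the r=3.5 cylinder at (6, 0) gives a regular 16-gon of circumradius 3.5 (constant along its height) (area = (16/2)·3.500²·sin(360°/16) = 37.50 mm²); the cylinder at (9.5, 9) does not reach this height (z outside [2.5, 13.5]); the r=5 cylinder at (8.5, -3) gives a regular 16-gon of circumradius 5 (constant along its height) (area = (16/2)·5.000²·sin(360°/16) = 76.54 mm²); Merging all regions: the regions partially overlap — summed areas 224.29 mm² minus the doubly-counted overlap 45.41 mm² gives 178.88 mm² — area = 178.88 mm²; (whole slice rotated 35° about Z — lengths, areas and connectivity unchanged). Checking containment: at z = 18.2 the cross-section extends beyond the z = 7 cross-section by about 64.11 mm².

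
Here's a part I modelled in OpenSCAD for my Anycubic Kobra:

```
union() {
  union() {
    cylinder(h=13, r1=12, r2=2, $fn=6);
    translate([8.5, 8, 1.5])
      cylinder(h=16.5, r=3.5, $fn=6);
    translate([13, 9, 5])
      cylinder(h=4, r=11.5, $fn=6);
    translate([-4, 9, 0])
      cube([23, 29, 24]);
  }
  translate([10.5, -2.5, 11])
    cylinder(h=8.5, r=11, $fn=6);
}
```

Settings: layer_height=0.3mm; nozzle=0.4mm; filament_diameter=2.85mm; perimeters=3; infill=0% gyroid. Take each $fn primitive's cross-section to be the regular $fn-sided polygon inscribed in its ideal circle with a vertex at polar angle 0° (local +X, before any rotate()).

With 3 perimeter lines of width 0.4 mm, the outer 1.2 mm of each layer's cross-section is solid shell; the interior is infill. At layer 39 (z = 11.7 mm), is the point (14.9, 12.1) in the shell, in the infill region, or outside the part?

infill

At z = 11.7 mm: the cone (r1=12→r2=2) has section circumradius 3.000 here — a regular 6-gon; the cylinder at (8.5, 8): section is a regular 6-gon, circumradius r=3.5; the cylinder at (13, 9) does not reach this height (z outside [5, 9]); the 23×29 cube at (-4, 9) contributes its full rectangle; Combining (union): the regions partially overlap (shared area 9.49 mm²), so overlapping operands fuse into one piece — 2 connected regions; the r=11 cylinder at (10.5, -2.5) gives a regular 6-gon of circumradius 11 (constant along its height); Taking the union: the regions partially overlap (shared area 16.81 mm²), so overlapping operands fuse into one piece — 1 connected region. Overall, the cross-section is a single solid region. The nearest boundary edge runs (19.00, 9.00)→(11.42, 9.00); distance from the point to it = 3.10 mm. The point is inside the cross-section and 3.10 mm from the nearest boundary — more than the 1.2 mm shell width (3 × 0.4), so it's in the infill interior.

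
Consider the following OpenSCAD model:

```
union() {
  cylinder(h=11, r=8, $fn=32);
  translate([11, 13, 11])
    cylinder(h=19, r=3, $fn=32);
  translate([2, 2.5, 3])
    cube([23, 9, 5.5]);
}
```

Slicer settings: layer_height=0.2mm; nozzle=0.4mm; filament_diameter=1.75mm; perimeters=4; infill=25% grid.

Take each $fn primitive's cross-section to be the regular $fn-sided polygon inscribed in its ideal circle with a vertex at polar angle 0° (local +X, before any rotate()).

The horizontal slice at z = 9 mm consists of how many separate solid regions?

1

At z = 9 mm: the cylinder: section is a regular 32-gon, circumradius r=8; the cylinder at (11, 13) is not intersected at this z (z outside [11, 30]); the cube at (2, 2.5) is absent (z outside [3, 8.5]); Combining (union): only the r=8 cylinder is present, so the union is just that shape — 1 connected region. The result has 1 disconnected region.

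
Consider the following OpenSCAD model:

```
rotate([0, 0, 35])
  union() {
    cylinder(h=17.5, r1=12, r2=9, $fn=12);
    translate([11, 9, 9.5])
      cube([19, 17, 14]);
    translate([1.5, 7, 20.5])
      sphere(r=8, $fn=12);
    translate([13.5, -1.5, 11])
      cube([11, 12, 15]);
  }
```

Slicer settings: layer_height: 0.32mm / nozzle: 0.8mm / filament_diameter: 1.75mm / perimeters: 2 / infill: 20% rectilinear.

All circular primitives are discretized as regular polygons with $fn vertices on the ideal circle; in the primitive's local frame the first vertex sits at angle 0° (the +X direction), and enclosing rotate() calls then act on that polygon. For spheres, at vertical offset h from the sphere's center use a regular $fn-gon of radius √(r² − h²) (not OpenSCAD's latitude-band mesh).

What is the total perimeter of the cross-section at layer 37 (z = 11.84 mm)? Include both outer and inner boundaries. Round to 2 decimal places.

154.93 mm

At z = 11.84 mm: the cone contributes a regular 12-gon of circumradius 9.970 (interpolated between r1=12 and r2=9 at t=0.677) (perimeter = 2·12·9.970·sin(180°/12) = 61.93 mm); the cube at (11, 9) is present — its section is the full 19×17 rectangle (perimeter 72.00 mm); the sphere at (1.5, 7) is absent (|z−center|=8.660 > r=8); the cube at (13.5, -1.5) is present — its section is the full 11×12 rectangle (perimeter 46.00 mm); Merging all regions: the regions partially overlap (shared area 16.50 mm²), so the edge portions inside another operand are dropped and the merged outline is re-measured after clipping — boundary = 154.93 mm; (whole slice rotated 35° about Z — lengths, areas and connectivity unchanged). Overall, the cross-section has 2 separate islands. Total boundary length (outer) = 154.93 mm.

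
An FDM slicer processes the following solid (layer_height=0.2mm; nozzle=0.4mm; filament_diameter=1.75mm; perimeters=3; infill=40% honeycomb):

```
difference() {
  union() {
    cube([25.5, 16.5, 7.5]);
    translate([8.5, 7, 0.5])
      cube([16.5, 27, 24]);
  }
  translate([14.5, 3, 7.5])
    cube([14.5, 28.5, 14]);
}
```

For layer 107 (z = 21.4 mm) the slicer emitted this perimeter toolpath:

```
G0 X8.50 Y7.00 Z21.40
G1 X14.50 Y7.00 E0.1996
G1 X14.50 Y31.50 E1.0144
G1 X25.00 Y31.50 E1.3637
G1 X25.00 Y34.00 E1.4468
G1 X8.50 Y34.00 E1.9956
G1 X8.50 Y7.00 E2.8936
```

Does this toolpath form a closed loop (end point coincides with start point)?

yes

Start point (G0): (8.50, 7.00). End point (last G1): the path returns to the start — closed.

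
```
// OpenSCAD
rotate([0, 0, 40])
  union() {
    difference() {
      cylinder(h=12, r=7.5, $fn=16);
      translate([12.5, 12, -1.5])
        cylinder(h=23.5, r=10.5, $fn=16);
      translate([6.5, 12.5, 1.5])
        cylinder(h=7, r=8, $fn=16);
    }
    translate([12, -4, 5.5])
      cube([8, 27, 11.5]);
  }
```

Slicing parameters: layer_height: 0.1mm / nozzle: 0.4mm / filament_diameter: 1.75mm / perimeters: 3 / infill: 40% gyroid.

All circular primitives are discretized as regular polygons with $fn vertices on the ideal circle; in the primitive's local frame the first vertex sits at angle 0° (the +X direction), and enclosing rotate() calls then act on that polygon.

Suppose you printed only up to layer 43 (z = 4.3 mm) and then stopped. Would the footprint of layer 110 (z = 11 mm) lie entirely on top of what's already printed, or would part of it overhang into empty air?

Compare the two slices. At z = 4.3: the r=7.5 cylinder contributes a regular 16-gon of circumradius 7.5 (area = (16/2)·7.500²·sin(360°/16) = 172.21 mm²); the r=10.5 cylinder at (12.5, 12) gives a regular 16-gon of circumradius 10.5 (constant along its height) (area = (16/2)·10.500²·sin(360°/16) = 337.53 mm²); the cylinder at (6.5, 12.5): section is a regular 16-gon, circumradius r=8 (area = (16/2)·8.000²·sin(360°/16) = 195.93 mm²); After the difference (first − rest): starting from the r=7.5 cylinder (172.21 mm²), the r=10.5 cylinder at (12.5, 12) partially overlaps it — only the 1.14 mm² overlap (of its 337.53 mm²) is removed, clipping the outline; the r=8 cylinder at (6.5, 12.5) partially overlaps it — only the 4.14 mm² overlap (of its 195.93 mm²) is removed, clipping the outline — area = 166.93 mm²; the cube at (12, -4) is absent (z outside [5.5, 17]); Merging all regions: only the result so far is present, so the union is just that shape — area = 166.93 mm²; (whole slice rotated 40° about Z — lengths, areas and connectivity unchanged). At z = 11: the r=7.5 cylinder gives a regular 16-gon of circumradius 7.5 (constant along its height) (area = (16/2)·7.500²·sin(360°/16) = 172.21 mm²); the r=10.5 cylinder at (12.5, 12) gives a regular 16-gon of circumradius 10.5 (constant along its height) (area = (16/2)·10.500²·sin(360°/16) = 337.53 mm²); the cylinder at (6.5, 12.5) does not reach this height (z outside [1.5, 8.5]); Subtracting the remaining from the first: starting from the r=7.5 cylinder (172.21 mm²), the r=10.5 cylinder at (12.5, 12) partially overlaps it — only the 1.14 mm² overlap (of its 337.53 mm²) is removed, clipping the outline — area = 171.07 mm²; the cube at (12, -4) (footprint 8×27) is included at this height (area 216.00 mm²); Merging all regions: the 2 present regions are separate (no shared area or edge), so areas and boundary lengths simply add and each stays a separate island — area = 387.07 mm²; (rotated 40° about Z; rotation is an isometry so areas/perimeters/island counts are preserved). Checking containment: at z = 11 the cross-section extends beyond the z = 4.3 cross-section by about 220.14 mm².

part overhangs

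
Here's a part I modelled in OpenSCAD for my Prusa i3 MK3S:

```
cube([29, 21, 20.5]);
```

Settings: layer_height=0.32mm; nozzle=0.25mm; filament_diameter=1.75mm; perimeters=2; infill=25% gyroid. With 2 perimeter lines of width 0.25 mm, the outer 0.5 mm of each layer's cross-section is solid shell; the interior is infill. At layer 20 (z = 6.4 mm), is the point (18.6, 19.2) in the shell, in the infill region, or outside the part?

infill

At z = 6.4 mm: the 29×21 cube contributes its full rectangle. Overall, the cross-section is a single solid region. The nearest boundary edge runs (29.00, 21.00)→(0.00, 21.00); distance from the point to it = 1.80 mm. The point is inside the cross-section and 1.80 mm from the nearest boundary — more than the 0.5 mm shell width (2 × 0.25), so it's in the infill interior.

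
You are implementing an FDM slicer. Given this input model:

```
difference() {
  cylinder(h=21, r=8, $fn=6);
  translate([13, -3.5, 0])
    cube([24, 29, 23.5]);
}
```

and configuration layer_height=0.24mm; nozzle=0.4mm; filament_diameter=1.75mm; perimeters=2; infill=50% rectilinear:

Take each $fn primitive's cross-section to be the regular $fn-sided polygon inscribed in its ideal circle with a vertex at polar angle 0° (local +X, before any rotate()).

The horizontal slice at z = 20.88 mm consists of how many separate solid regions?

At z = 20.88 mm: the r=8 cylinder contributes a regular 6-gon of circumradius 8; the cube at (13, -3.5) is present — its section is the full 24×29 rectangle; Taking the first minus the rest: starting from the r=8 cylinder, the 24×29 cube at (13, -3.5) misses the remaining region (no effect) — 1 connected region. The result has 1 disconnected region.

1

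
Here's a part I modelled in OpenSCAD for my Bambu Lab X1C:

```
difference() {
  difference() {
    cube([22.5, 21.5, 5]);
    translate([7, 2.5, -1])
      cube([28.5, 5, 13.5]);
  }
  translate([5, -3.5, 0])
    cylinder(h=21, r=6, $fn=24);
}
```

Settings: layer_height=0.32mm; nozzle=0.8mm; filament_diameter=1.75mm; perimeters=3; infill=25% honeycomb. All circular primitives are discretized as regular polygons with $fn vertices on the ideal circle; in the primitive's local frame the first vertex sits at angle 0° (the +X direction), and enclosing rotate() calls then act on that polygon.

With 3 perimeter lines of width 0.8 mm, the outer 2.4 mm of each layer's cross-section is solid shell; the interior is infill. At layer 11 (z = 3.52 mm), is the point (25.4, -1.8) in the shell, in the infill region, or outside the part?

At z = 3.52 mm: the 22.5×21.5 cube contributes its full rectangle; the 28.5×5 cube at (7, 2.5) contributes its full rectangle; Taking the first minus the rest: starting from the 22.5×21.5 cube, the 28.5×5 cube at (7, 2.5) partially overlaps it — only the 77.50 mm² overlap (of its 142.50 mm²) is removed, clipping the outline — 1 connected region; the r=6 cylinder at (5, -3.5) contributes a regular 24-gon of circumradius 6; Taking the first minus the rest: starting from the result so far, the r=6 cylinder at (5, -3.5) partially overlaps it — only the 16.68 mm² overlap (of its 111.81 mm²) is removed, clipping the outline — 1 connected region. Overall, the cross-section is a single solid region. The nearest boundary edge runs (22.50, 2.50)→(22.50, 0.00); distance from the point to it = 3.41 mm. The point is not inside any of the regions above, so it lies outside the cross-section (3.41 mm from the nearest boundary).

outside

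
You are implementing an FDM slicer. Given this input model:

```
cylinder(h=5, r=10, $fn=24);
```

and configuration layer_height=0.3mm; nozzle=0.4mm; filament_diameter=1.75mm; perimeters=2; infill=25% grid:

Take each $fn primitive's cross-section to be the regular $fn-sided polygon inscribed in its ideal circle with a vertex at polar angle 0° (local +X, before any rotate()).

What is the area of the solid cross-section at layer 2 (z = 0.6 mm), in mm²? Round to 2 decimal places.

At z = 0.6 mm: the r=10 cylinder gives a regular 24-gon of circumradius 10 (constant along its height) (area = (24/2)·10.000²·sin(360°/24) = 310.58 mm²). Overall, the cross-section is a single solid region. Net area = 310.58 mm².

310.58 mm²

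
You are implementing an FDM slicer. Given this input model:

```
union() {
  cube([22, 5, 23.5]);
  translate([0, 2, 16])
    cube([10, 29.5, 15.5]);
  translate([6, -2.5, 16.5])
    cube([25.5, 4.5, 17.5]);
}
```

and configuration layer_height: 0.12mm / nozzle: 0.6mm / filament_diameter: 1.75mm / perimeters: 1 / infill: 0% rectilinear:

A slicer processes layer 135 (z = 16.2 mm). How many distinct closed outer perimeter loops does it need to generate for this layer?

1

At z = 16.2 mm: the cube (footprint 22×5) is included at this height; the 10×29.5 cube at (0, 2) contributes its full rectangle; the cube at (6, -2.5) does not reach this height (z outside [16.5, 34]); Taking the union: the regions partially overlap (shared area 30.00 mm²), so overlapping operands fuse into one piece — 1 connected region. The result has 1 disconnected region.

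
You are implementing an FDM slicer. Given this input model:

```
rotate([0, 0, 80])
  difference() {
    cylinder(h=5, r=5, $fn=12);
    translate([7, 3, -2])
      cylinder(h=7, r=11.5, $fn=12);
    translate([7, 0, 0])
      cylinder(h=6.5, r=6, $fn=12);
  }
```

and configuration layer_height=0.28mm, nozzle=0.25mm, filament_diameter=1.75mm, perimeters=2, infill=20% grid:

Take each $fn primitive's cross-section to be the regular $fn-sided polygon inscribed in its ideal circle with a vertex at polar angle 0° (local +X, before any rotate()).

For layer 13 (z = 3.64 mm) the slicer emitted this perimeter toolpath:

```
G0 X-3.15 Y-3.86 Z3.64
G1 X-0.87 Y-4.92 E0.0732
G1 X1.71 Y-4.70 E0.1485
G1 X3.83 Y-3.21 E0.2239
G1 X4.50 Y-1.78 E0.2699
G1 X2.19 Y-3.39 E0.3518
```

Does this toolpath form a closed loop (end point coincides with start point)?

no

Start point (G0): (-3.15, -3.86). End point (last G1): the path does not return to the start — open.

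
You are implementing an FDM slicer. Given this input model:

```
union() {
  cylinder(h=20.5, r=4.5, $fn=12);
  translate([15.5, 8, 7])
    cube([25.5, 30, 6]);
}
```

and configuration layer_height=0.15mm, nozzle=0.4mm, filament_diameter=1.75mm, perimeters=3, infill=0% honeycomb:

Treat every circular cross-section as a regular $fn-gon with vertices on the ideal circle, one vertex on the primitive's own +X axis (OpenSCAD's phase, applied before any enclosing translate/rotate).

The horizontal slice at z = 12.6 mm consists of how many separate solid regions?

At z = 12.6 mm: the r=4.5 cylinder contributes a regular 12-gon of circumradius 4.5; the cube at (15.5, 8) is present — its section is the full 25.5×30 rectangle; Merging all regions: the 2 present regions are separate (no shared area or edge), so areas and boundary lengths simply add and each stays a separate island — 2 connected regions. The result has 2 disconnected regions.

2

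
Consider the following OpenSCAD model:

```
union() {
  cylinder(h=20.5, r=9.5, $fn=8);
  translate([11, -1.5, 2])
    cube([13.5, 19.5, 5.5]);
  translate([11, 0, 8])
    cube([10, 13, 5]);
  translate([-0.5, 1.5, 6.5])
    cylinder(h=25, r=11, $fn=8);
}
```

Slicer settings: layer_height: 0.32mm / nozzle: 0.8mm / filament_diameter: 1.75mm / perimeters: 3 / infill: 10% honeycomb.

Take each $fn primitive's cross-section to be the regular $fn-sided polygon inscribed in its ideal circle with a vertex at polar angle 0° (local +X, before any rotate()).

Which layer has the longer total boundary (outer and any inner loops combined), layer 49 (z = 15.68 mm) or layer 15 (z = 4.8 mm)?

Layer 49 (z = 15.68): the cylinder: section is a regular 8-gon, circumradius r=9.5 (perimeter = 2·8·9.500·sin(180°/8) = 58.17 mm); the cube at (11, -1.5) is not intersected at this z (z outside [2, 7.5]); the cube at (11, 0) is not intersected at this z (z outside [8, 13]); the r=11 cylinder at (-0.5, 1.5) gives a regular 8-gon of circumradius 11 (constant along its height) (perimeter = 2·8·11.000·sin(180°/8) = 67.35 mm); Taking the union: the regions partially overlap (shared area 253.84 mm²), so the edge portions inside another operand are dropped and the merged outline is re-measured after clipping — boundary = 67.51 mm. So its perimeter = 67.51 mm. Layer 15 (z = 4.8): the r=9.5 cylinder contributes a regular 8-gon of circumradius 9.5 (perimeter = 2·8·9.500·sin(180°/8) = 58.17 mm); the cube at (11, -1.5) is present — its section is the full 13.5×19.5 rectangle (perimeter 66.00 mm); the cube at (11, 0) is not intersected at this z (z outside [8, 13]); the cylinder at (-0.5, 1.5) does not reach this height (z outside [6.5, 31.5]); Taking the union: the 2 present regions are separate (no shared area or edge), so areas and boundary lengths simply add and each stays a separate island — boundary = 124.17 mm. So its perimeter = 124.17 mm. Layer 15 is larger (124.17 vs 67.51 mm).

layer 15 (z = 4.8 mm)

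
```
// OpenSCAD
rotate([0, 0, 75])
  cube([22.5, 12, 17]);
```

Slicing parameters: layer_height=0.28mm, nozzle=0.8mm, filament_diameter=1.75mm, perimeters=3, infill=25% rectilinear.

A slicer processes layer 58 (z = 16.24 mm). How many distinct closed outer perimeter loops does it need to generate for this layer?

At z = 16.24 mm: the 22.5×12 cube contributes its full rectangle; (rotated 75° about Z; rotation is an isometry so areas/perimeters/island counts are preserved). The result has 1 disconnected region.

1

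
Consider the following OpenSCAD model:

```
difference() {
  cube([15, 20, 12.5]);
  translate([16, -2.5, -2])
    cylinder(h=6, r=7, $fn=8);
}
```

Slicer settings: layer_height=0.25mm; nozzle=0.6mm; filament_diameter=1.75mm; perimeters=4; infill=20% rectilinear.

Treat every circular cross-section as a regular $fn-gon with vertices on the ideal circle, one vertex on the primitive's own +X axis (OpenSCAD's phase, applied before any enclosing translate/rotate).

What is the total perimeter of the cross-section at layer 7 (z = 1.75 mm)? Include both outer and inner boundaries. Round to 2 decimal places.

67.88 mm

At z = 1.75 mm: the cube is present — its section is the full 15×20 rectangle (perimeter 70.00 mm); the r=7 cylinder at (16, -2.5) contributes a regular 8-gon of circumradius 7 (perimeter = 2·8·7.000·sin(180°/8) = 42.86 mm); Subtracting the remaining from the first: starting from the 15×20 cube, the r=7 cylinder at (16, -2.5) partially overlaps it — only the 14.15 mm² overlap (of its 138.59 mm²) is removed, clipping the outline — boundary = 67.88 mm. Overall, the cross-section is a single solid region. Total boundary length (outer) = 67.88 mm.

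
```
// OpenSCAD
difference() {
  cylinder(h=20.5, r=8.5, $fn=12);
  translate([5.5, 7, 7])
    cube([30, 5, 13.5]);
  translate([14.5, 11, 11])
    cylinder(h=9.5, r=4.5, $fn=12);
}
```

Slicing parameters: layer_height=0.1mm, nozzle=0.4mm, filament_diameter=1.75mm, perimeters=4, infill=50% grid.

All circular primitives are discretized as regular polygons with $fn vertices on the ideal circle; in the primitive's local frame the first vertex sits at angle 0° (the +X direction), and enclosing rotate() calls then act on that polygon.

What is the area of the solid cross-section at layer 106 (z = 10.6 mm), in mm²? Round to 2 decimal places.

216.75 mm²

At z = 10.6 mm: the r=8.5 cylinder gives a regular 12-gon of circumradius 8.5 (constant along its height) (area = (12/2)·8.500²·sin(360°/12) = 216.75 mm²); the 30×5 cube at (5.5, 7) contributes its full rectangle (area 150.00 mm²); the cylinder at (14.5, 11) does not reach this height (z outside [11, 20.5]); Taking the first minus the rest: starting from the r=8.5 cylinder (216.75 mm²), the 30×5 cube at (5.5, 7) misses the remaining region (no effect) — area = 216.75 mm². Overall, the cross-section is a single solid region. Net area = 216.75 mm².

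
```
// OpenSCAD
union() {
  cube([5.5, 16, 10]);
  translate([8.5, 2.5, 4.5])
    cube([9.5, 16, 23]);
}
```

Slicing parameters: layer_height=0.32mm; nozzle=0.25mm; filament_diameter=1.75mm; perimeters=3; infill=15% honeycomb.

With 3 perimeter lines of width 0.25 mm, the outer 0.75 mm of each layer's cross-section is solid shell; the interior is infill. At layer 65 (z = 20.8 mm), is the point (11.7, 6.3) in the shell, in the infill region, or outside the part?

At z = 20.8 mm: the cube is absent (z outside [0, 10]); the cube at (8.5, 2.5) (footprint 9.5×16) is included at this height; Combining (union): only the 9.5×16 cube at (8.5, 2.5) is present, so the union is just that shape — 1 connected region. Overall, the cross-section is a single solid region. The nearest boundary edge runs (8.50, 18.50)→(8.50, 2.50); distance from the point to it = 3.20 mm. The point is inside the cross-section and 3.20 mm from the nearest boundary — more than the 0.75 mm shell width (3 × 0.25), so it's in the infill interior.

infill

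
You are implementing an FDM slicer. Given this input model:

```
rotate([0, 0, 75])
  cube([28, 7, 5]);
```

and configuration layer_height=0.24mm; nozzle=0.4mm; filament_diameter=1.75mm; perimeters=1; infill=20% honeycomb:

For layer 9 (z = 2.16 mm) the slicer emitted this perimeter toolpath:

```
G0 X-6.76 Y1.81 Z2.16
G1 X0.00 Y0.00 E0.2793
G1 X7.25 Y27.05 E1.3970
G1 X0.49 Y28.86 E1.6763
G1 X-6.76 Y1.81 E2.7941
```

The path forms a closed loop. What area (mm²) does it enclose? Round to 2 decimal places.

195.98 mm²

Apply the shoelace formula to the sequence of (X, Y) vertices; enclosed area = 195.98 mm².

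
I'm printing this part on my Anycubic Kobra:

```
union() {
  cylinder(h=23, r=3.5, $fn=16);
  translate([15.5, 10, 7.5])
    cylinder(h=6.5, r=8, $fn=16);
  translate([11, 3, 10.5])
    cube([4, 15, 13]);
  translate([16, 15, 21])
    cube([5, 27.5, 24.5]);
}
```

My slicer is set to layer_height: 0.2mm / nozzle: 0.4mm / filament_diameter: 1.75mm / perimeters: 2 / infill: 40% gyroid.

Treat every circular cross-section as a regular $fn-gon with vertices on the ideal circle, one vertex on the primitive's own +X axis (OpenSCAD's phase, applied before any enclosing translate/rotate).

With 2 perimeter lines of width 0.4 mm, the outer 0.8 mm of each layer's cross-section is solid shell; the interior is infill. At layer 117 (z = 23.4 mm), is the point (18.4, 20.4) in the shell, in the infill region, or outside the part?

infill

At z = 23.4 mm: the cylinder is not intersected at this z (z outside [0, 23]); the cylinder at (15.5, 10) is absent (z outside [7.5, 14]); the cube at (11, 3) (footprint 4×15) is included at this height; the cube at (16, 15) (footprint 5×27.5) is included at this height; Combining (union): the 2 present regions are separate (no shared area or edge), so areas and boundary lengths simply add and each stays a separate island — 2 connected regions. Overall, the cross-section has 2 separate islands. The nearest boundary edge runs (16.00, 15.00)→(16.00, 42.50); distance from the point to it = 2.40 mm. (Shell/infill is judged within the island containing the point — the largest one.) The point is inside the cross-section and 2.40 mm from the nearest boundary — more than the 0.8 mm shell width (2 × 0.4), so it's in the infill interior.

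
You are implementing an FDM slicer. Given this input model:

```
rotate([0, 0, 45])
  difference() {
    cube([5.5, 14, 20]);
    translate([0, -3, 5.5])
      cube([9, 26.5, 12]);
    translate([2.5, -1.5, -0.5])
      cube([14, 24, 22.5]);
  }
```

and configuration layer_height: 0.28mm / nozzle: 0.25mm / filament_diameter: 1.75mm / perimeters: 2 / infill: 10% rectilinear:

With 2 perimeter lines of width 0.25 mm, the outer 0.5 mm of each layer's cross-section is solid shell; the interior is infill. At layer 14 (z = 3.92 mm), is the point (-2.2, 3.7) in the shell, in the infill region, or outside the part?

At z = 3.92 mm: the 5.5×14 cube contributes its full rectangle; the cube at (0, -3) does not reach this height (z outside [5.5, 17.5]); the cube at (2.5, -1.5) is present — its section is the full 14×24 rectangle; Subtracting the remaining from the first: starting from the 5.5×14 cube, the 14×24 cube at (2.5, -1.5) partially overlaps it — only the 42.00 mm² overlap (of its 336.00 mm²) is removed, clipping the outline — 1 connected region; (rotated 45° about Z; rotation is an isometry so areas/perimeters/island counts are preserved). Overall, the cross-section is a single solid region. Undo the 45° rotation: the query point maps to (1.061, 4.172) in the un-rotated model frame. The nearest boundary edge runs (0.00, 0.00)→(0.00, 14.00); distance from the point to it = 1.06 mm. The point is inside the cross-section and 1.06 mm from the nearest boundary — more than the 0.5 mm shell width (2 × 0.25), so it's in the infill interior.

infill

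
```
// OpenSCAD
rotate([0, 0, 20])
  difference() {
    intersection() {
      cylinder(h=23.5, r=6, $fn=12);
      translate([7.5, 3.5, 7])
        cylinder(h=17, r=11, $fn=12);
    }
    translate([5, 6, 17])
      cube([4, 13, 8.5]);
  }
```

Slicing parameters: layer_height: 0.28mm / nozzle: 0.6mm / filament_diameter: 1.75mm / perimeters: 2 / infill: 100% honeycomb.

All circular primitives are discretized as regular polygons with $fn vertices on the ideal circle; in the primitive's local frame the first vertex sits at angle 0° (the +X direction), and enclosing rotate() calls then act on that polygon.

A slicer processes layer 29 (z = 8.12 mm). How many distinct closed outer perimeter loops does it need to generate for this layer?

1

At z = 8.12 mm: the r=6 cylinder contributes a regular 12-gon of circumradius 6; the r=11 cylinder at (7.5, 3.5) gives a regular 12-gon of circumradius 11 (constant along its height); Keeping only the common overlap: the r=11 cylinder at (7.5, 3.5) partially overlaps the r=6 cylinder; clipping to the common part keeps 76.47 mm² — 1 connected region; the cube at (5, 6) does not reach this height (z outside [17, 25.5]); Subtracting the remaining from the first: none of the subtracted shapes is present at this height, so that combined region is unchanged — 1 connected region; (whole slice rotated 20° about Z — lengths, areas and connectivity unchanged). The result has 1 disconnected region.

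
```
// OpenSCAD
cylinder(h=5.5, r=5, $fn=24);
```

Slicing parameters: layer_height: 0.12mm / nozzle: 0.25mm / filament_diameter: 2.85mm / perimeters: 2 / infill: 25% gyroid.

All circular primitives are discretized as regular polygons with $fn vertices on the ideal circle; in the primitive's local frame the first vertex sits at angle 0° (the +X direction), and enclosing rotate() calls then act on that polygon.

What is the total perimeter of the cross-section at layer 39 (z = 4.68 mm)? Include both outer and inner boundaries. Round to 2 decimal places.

31.33 mm

At z = 4.68 mm: the cylinder: section is a regular 24-gon, circumradius r=5 (perimeter = 2·24·5.000·sin(180°/24) = 31.33 mm). Overall, the cross-section is a single solid region. Total boundary length (outer) = 31.33 mm.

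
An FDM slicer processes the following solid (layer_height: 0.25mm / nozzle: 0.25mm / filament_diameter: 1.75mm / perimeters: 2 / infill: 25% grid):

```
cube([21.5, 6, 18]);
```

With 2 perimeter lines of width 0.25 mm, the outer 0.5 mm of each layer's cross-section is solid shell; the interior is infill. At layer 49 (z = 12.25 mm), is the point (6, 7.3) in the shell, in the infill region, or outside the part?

At z = 12.25 mm: the cube (footprint 21.5×6) is included at this height. Overall, the cross-section is a single solid region. The nearest boundary edge runs (21.50, 6.00)→(0.00, 6.00); distance from the point to it = 1.30 mm. The point is not inside any of the regions above, so it lies outside the cross-section (1.30 mm from the nearest boundary).

outside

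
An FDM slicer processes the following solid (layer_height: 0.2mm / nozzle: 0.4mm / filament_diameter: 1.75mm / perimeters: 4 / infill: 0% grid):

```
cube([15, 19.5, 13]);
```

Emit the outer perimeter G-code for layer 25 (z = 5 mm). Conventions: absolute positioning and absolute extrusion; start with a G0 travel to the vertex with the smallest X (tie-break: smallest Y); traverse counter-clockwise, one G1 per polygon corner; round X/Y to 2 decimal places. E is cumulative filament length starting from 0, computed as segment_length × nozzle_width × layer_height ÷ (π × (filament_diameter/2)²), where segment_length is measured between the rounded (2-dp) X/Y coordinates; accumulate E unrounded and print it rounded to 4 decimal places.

G0 X0.00 Y0.00 Z5.00
G1 X15.00 Y0.00 E0.4989
G1 X15.00 Y19.50 E1.1475
G1 X0.00 Y19.50 E1.6464
G1 X0.00 Y0.00 E2.2949

At z = 5 mm: the cube (footprint 15×19.5) is included at this height. The outline is a single polygon with 4 vertices. Extrusion per mm of travel: 0.4 × 0.2 / (π × 0.875²) = 0.033260. Accumulating E over each segment gives final E = 2.2949.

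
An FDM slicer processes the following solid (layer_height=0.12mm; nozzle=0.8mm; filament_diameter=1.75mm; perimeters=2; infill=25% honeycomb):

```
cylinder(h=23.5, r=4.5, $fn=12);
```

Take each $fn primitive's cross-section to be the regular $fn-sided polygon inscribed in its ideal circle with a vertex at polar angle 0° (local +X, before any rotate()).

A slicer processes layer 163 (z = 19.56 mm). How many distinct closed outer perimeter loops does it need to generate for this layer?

1

At z = 19.56 mm: the cylinder: section is a regular 12-gon, circumradius r=4.5. The result has 1 disconnected region.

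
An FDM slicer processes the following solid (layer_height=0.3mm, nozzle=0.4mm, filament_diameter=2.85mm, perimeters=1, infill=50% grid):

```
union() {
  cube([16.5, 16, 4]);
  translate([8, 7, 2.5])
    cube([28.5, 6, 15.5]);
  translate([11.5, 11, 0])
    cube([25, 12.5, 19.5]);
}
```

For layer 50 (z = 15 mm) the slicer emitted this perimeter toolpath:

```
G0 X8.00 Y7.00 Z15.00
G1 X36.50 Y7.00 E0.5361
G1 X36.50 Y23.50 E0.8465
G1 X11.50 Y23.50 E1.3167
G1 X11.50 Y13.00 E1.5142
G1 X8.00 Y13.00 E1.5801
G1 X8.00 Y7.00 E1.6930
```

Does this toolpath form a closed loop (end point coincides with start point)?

yes

Start point (G0): (8.00, 7.00). End point (last G1): the path returns to the start — closed.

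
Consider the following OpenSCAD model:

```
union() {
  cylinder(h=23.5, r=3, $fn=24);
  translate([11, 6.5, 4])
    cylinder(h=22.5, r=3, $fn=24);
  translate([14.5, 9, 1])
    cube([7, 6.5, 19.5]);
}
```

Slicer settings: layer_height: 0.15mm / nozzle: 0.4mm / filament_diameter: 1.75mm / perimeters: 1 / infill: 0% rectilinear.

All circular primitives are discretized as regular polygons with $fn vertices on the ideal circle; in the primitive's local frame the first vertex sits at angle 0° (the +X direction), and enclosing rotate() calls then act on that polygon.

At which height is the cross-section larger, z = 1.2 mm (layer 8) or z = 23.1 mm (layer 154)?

Layer 8 (z = 1.2): the r=3 cylinder contributes a regular 24-gon of circumradius 3 (area = (24/2)·3.000²·sin(360°/24) = 27.95 mm²); the cylinder at (11, 6.5) does not reach this height (z outside [4, 26.5]); the 7×6.5 cube at (14.5, 9) contributes its full rectangle (area 45.50 mm²); Taking the union: the 2 present regions are separate (no shared area or edge), so areas and boundary lengths simply add and each stays a separate island — area = 73.45 mm². So its area = 73.45 mm². Layer 154 (z = 23.1): the cylinder: section is a regular 24-gon, circumradius r=3 (area = (24/2)·3.000²·sin(360°/24) = 27.95 mm²); the r=3 cylinder at (11, 6.5) contributes a regular 24-gon of circumradius 3 (area = (24/2)·3.000²·sin(360°/24) = 27.95 mm²); the cube at (14.5, 9) does not reach this height (z outside [1, 20.5]); Combining (union): the 2 present regions are separate (no shared area or edge), so areas and boundary lengths simply add and each stays a separate island — area = 55.90 mm². So its area = 55.90 mm². Layer 8 is larger (73.45 vs 55.90 mm²).

layer 8 (z = 1.2 mm)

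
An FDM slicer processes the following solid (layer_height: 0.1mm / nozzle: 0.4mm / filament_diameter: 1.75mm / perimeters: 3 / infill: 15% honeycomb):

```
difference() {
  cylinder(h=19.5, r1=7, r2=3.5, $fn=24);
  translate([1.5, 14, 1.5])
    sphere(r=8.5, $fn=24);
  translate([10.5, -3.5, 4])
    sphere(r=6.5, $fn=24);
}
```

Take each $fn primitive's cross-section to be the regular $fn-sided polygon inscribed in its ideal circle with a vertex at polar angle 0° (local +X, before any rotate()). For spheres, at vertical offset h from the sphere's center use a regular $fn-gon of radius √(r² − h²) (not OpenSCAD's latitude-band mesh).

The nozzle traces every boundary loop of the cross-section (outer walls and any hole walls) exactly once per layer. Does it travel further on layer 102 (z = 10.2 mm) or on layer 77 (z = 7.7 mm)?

Layer 102 (z = 10.2): the cone (r1=7→r2=3.5) has section circumradius 5.169 here — a regular 24-gon (perimeter = 2·24·5.169·sin(180°/24) = 32.39 mm); the sphere at (1.5, 14) does not reach this height (|z−center|=8.700 > r=8.5); the r=6.5 sphere at (10.5, -3.5) contributes a regular 24-gon of circumradius √(6.5²−6.2²) = 1.952 (perimeter = 2·24·1.952·sin(180°/24) = 12.23 mm); Taking the first minus the rest: starting from the cone, the r=6.5 sphere at (10.5, -3.5) misses the remaining region (no effect) — boundary = 32.39 mm. So its perimeter = 32.39 mm. Layer 77 (z = 7.7): the cone contributes a regular 24-gon of circumradius 5.618 (interpolated between r1=7 and r2=3.5 at t=0.395) (perimeter = 2·24·5.618·sin(180°/24) = 35.20 mm); the sphere at (1.5, 14): section is a regular 24-gon, circumradius = √(r²−h²) = √(8.5²−6.2²) = 5.815 (perimeter = 2·24·5.815·sin(180°/24) = 36.43 mm); the r=6.5 sphere at (10.5, -3.5) contributes a regular 24-gon of circumradius √(6.5²−3.7²) = 5.344 (perimeter = 2·24·5.344·sin(180°/24) = 33.48 mm); Taking the first minus the rest: starting from the cone, the r=8.5 sphere at (1.5, 14) misses the remaining region (no effect); the r=6.5 sphere at (10.5, -3.5) misses the remaining region (no effect) — boundary = 35.20 mm. So its perimeter = 35.20 mm. Layer 77 is larger (35.20 vs 32.39 mm).

layer 77 (z = 7.7 mm)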